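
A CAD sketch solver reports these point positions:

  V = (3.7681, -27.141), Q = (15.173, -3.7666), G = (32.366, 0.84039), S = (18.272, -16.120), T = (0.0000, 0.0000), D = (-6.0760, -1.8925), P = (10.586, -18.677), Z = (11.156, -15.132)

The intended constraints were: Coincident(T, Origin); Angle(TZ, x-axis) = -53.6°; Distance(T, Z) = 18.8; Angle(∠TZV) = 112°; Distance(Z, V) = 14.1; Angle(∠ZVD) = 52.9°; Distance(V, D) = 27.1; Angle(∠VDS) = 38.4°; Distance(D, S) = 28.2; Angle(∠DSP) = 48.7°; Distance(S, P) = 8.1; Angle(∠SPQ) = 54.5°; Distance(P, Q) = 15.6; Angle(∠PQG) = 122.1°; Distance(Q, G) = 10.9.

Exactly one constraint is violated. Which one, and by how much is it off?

Distance(Q, G) = 10.9 — off by 6.90.

T = (0.00, 0.00) ✓; TZ at -53.60° ✓; |TZ| = 18.80 ✓; ∠TZV = 112.0° ✓; |ZV| = 14.10 ✓; ∠ZVD = 52.90° ✓; |VD| = 27.10 ✓; ∠VDS = 38.40° ✓; |DS| = 28.20 ✓; ∠DSP = 48.70° ✓; |SP| = 8.100 ✓; ∠SPQ = 54.50° ✓; |PQ| = 15.60 ✓; ∠PQG = 122.1° ✓; |QG| = 17.80 ✗.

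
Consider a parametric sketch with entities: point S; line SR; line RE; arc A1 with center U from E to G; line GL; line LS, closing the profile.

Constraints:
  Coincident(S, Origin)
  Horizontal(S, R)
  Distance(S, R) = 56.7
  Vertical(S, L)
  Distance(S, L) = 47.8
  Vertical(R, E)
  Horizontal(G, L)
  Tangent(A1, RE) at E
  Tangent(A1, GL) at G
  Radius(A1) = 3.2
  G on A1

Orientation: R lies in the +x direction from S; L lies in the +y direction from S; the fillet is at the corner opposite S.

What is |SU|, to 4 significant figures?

69.65

S and L share the same x with |SL| = 47.8 and L on the +y side, so L = (0.000, 47.80). The virtual corner opposite S is at (56.70, 47.80). Tangency of A1 to RE means the radius UE is perpendicular to RE and the tangent condition forces UG to be normal to GL, with radius 3.2, so the center U sits 3.2 in from both sides at U = (53.50, 44.60). Then |SU| = |U − S| = 69.65.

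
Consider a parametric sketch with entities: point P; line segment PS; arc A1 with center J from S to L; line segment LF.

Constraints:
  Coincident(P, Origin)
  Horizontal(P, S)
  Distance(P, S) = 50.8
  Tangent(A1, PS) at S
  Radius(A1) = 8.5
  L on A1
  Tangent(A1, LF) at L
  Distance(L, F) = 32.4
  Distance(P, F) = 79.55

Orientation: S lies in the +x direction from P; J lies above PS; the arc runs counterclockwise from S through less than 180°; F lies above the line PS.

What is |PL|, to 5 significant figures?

58.815

Checks: |JL| = 8.500 ✓; ∠(JL, LF) = 90.00° ✓; |LF| = 32.40 ✓; |PF| = 79.55 ✓.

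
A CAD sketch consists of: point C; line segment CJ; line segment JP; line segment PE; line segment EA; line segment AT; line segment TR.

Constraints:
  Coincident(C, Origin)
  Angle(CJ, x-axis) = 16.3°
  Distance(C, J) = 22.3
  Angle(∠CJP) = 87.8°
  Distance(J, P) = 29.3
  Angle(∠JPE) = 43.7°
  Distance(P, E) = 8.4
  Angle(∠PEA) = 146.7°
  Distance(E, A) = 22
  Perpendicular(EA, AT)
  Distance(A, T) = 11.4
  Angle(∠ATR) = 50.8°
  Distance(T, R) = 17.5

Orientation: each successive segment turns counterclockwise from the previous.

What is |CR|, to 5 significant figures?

20.738

C is at the origin; CJ runs at 16.3° with length 22.3, so J = (21.404, 6.2589). ∠CJP = 87.8° gives JP at 108.50° from the x-axis; with |JP| = 29.3, P = (12.107, 34.045). ∠JPE = 43.7° gives PE at -115.20° from the x-axis; with |PE| = 8.4, E = (8.5301, 26.444). ∠PEA = 146.7° gives EA at -81.900° from the x-axis; with |EA| = 22.0, A = (11.630, 4.6637). EA is perpendicular to AT, so AT runs at 8.1000°; with |AT| = 11.4, T = (22.916, 6.2700). ∠ATR = 50.8° gives TR at 137.30° from the x-axis; with |TR| = 17.5, R = (10.055, 18.138). Then |CR| = |R − C| = 20.738.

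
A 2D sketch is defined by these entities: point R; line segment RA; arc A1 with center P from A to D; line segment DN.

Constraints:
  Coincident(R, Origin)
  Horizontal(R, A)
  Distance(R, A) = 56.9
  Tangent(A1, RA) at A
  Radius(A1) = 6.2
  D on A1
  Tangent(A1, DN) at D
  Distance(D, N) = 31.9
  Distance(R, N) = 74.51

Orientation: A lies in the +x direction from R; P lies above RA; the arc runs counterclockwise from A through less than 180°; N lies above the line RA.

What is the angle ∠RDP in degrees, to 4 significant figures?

7.346°

Checks: |RA| = 56.90 ✓; |PD| = 6.200 ✓; ∠(PD, DN) = 90.00° ✓; |DN| = 31.90 ✓; |RN| = 74.51 ✓.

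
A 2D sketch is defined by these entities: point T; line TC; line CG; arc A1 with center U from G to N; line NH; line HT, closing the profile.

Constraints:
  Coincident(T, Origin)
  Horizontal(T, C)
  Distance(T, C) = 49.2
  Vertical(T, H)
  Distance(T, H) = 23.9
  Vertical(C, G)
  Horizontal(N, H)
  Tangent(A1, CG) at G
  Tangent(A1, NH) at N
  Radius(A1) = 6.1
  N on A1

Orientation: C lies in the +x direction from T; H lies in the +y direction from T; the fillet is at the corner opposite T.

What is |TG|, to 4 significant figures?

52.32

T is at the origin; TC is horizontal with |TC| = 49.2 and C on the +x side, so C = (49.20, 0.000). TH is vertical with |TH| = 23.9 and H on the +y side, so H = (0.000, 23.90). The virtual corner opposite T is at (49.20, 23.90). Tangency of A1 to CG means the radius UG is perpendicular to CG and since A1 is tangent to NH there, UN ⟂ NH, with radius 6.1, so the center U sits 6.1 in from both sides at U = (43.10, 17.80). That places the tangent points at G = (49.20, 17.80) on CG and N = (43.10, 23.90) on NH. Then |TG| = |G − T| = 52.32.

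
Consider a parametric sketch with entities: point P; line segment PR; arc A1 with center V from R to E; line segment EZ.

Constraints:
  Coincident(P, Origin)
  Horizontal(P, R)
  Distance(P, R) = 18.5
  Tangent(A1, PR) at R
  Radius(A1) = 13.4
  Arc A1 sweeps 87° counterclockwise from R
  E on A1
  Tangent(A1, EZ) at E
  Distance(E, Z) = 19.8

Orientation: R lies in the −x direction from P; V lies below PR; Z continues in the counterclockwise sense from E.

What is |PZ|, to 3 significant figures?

46.2

P is at the origin; P and R share the same y with |PR| = 18.5 and R on the −x side, so R = (-18.5, 0.00). Since A1 is tangent to PR there, VR ⟂ PR, so V = R + (0, -13.4) = (-18.5, -13.4). On A1, R sits at bearing 90° from V; an 87° counterclockwise sweep puts E at bearing 177°, so E = V + 13.4·(cos 177°, sin 177°) = (-31.9, -12.7). The tangent condition forces VE to be normal to EZ, so EZ runs along (−sin 177°, cos 177°); with |EZ| = 19.8, Z = (-32.9, -32.5). Then |PZ| = |Z − P| = 46.2.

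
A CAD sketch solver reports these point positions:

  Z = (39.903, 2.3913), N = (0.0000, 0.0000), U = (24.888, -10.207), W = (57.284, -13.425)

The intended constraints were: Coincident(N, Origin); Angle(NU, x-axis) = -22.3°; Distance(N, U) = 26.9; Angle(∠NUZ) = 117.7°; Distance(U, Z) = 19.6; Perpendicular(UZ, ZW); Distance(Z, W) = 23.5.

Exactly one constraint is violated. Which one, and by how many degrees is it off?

Perpendicular(UZ, ZW) — off by 7.70°.

N = (0.00, 0.00) ✓; NU at -22.30° ✓; |NU| = 26.90 ✓; ∠NUZ = 117.7° ✓; |UZ| = 19.60 ✓; ∠(UZ, ZW) = 82.30° ✗; |ZW| = 23.50 ✓.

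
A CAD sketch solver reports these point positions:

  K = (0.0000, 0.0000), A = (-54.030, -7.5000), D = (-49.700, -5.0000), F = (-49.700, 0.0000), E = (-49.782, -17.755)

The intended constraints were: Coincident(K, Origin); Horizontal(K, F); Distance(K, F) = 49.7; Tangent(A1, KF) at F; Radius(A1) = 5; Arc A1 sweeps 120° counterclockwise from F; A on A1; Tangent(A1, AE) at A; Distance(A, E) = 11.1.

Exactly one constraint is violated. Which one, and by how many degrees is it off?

Tangent(A1, AE) at A — off by 7.50°.

K = (0.00, 0.00) ✓; K.y = 0.00, F.y = 0.00 ✓; |KF| = 49.70 ✓; ∠(DF, FK) = 90.00° ✓; |DF| = 5.000 ✓; bearing(D→A) − bearing(D→F) = 120.0° ✓; |DA| = 5.000 ✓; ∠(DA, AE) = 97.50° ✗; |AE| = 11.10 ✓.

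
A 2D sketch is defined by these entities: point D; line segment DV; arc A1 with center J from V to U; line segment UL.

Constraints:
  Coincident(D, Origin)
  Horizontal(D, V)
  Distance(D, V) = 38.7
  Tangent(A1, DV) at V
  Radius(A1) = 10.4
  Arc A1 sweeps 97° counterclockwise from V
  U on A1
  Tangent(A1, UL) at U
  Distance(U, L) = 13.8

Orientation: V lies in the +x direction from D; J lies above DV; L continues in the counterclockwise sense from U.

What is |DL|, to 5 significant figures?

53.708

D is at the origin; D and V share the same y with |DV| = 38.7 and V on the +x side, so V = (38.700, 0.0000). Since A1 is tangent to DV there, JV ⟂ DV, so J = V + (0, 10.4) = (38.700, 10.400). On A1, V sits at bearing -90° from J; a 97° counterclockwise sweep puts U at bearing 7°, so U = J + 10.4·(cos 7°, sin 7°) = (49.022, 11.667). Tangency of A1 to UL means the radius JU is perpendicular to UL, so UL runs along (−sin 7°, cos 7°); with |UL| = 13.8, L = (47.341, 25.365). Then |DL| = |L − D| = 53.708.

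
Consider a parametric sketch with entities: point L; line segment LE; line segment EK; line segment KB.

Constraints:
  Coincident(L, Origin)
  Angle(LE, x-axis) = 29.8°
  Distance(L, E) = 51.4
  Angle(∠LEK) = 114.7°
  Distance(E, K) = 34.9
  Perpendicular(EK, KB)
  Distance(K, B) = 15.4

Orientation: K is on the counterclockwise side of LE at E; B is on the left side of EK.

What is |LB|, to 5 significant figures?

64.483

L is at the origin; LE runs at 29.8° with length 51.4, so E = 51.4·(cos 29.8°, sin 29.8°) = (44.603, 25.544). ∠LEK = 114.7°, so EK runs at 29.8° + (180° − 114.7°) = 95.100° from the x-axis; with |EK| = 34.9, K = E + 34.9·(cos 95.100°, sin 95.100°) = (41.501, 60.306). The perpendicularity gives KB at right angles to EK; with |KB| = 15.4 on the left of EK, B = K + 15.4·(-0.99604, -0.088894) = (26.162, 58.937). Then |LB| = |B − L| = 64.483.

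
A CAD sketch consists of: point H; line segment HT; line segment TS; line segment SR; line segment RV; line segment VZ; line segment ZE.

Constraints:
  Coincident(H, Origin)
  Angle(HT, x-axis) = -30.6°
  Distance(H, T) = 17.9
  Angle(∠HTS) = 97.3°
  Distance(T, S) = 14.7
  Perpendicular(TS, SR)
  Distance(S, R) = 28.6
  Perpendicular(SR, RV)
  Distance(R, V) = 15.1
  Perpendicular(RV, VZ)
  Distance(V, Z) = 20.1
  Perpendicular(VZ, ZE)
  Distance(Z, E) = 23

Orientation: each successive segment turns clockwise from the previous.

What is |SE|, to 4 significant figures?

11.60

H is at the origin; HT runs at -30.6° with length 17.9, so T = (15.41, -9.112). ∠HTS = 97.3° gives TS at -113.3° from the x-axis; with |TS| = 14.7, S = (9.593, -22.61). TS is perpendicular to SR, so SR runs at 156.7°; with |SR| = 28.6, R = (-16.67, -11.30). SR ⟂ RV, so RV runs at 66.70°; with |RV| = 15.1, V = (-10.70, 2.568). The perpendicularity gives VZ at right angles to RV, so VZ runs at -23.30°; with |VZ| = 20.1, Z = (7.759, -5.382). VZ ⟂ ZE, so ZE runs at -113.3°; with |ZE| = 23.0, E = (-1.339, -26.51). Then |SE| = |E − S| = 11.60.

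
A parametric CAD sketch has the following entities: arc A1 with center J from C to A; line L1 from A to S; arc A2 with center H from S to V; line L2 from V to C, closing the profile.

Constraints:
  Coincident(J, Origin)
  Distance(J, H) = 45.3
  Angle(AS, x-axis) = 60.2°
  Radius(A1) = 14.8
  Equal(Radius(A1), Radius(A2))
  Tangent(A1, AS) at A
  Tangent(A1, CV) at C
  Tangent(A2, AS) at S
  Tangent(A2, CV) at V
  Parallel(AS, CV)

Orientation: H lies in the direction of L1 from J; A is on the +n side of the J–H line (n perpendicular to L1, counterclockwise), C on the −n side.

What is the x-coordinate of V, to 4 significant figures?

35.36

The slot axis is L1's direction at 60.2°, so u = (cos 60.2°, sin 60.2°) = (0.4970, 0.8678) and n = (−sin 60.2°, cos 60.2°) = (-0.8678, 0.4970). J is at the origin and H lies 45.3 along u from J, so H = 45.3·u = (22.51, 39.31). Tangency of A1 to both parallel lines with radius 14.8 puts A and C at J ± 14.8·n: A = (-12.84, 7.355), C = (12.84, -7.355). Equal radii place S and V the same way about H: S = H + 14.8·n = (9.670, 46.66), V = H − 14.8·n = (35.36, 31.95). So V.x = 35.36.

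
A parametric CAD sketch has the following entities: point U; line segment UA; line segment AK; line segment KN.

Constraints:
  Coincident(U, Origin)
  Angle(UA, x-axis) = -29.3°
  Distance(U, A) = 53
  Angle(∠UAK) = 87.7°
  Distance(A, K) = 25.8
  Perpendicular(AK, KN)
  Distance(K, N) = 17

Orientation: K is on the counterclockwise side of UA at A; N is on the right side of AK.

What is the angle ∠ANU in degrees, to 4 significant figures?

37.92°

∠UAK = 87.7°, so AK runs at -29.3° + (180° − 87.7°) = 63.00° from the x-axis; with |AK| = 25.8, K = A + 25.8·(cos 63.00°, sin 63.00°) = (57.93, -2.949). The perpendicularity gives KN at right angles to AK; with |KN| = 17.0 on the right of AK, N = K + 17.0·(0.8910, -0.4540) = (73.08, -10.67). Then cos ∠ANU = NA·NU / (|NA||NU|), giving 37.92°.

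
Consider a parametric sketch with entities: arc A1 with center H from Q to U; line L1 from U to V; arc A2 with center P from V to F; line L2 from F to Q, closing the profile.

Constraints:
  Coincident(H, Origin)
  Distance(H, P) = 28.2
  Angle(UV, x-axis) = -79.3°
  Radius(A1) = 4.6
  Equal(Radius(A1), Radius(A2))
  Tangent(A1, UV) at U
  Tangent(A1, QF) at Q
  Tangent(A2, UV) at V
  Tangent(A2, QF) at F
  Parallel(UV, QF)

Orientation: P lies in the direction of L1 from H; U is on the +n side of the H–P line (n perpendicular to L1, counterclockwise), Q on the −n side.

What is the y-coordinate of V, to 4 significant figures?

-26.86

The slot axis is L1's direction at -79.3°, so u = (cos -79.3°, sin -79.3°) = (0.1857, -0.9826) and n = (−sin -79.3°, cos -79.3°) = (0.9826, 0.1857). H is at the origin and P lies 28.2 along u from H, so P = 28.2·u = (5.236, -27.71). Tangency of A1 to both parallel lines with radius 4.6 puts U and Q at H ± 4.6·n: U = (4.520, 0.8541), Q = (-4.520, -0.8541). Equal radii place V and F the same way about P: V = P + 4.6·n = (9.756, -26.86), F = P − 4.6·n = (0.7158, -28.56). So V.y = -26.86.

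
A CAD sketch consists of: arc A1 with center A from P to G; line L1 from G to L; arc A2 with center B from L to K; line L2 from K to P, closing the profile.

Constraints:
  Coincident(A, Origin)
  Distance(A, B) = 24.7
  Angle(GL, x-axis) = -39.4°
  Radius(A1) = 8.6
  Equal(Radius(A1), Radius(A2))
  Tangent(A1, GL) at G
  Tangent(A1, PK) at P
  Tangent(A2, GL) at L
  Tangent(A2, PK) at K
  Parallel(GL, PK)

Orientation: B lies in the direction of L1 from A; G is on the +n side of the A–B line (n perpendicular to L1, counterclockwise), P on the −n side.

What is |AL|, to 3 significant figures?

26.2

Tangency of A1 to both parallel lines with radius 8.6 puts G and P at A ± 8.6·n: G = (5.46, 6.65), P = (-5.46, -6.65). Equal radii place L and K the same way about B: L = B + 8.6·n = (24.5, -9.03), K = B − 8.6·n = (13.6, -22.3). Then |AL| = |L − A| = 26.2.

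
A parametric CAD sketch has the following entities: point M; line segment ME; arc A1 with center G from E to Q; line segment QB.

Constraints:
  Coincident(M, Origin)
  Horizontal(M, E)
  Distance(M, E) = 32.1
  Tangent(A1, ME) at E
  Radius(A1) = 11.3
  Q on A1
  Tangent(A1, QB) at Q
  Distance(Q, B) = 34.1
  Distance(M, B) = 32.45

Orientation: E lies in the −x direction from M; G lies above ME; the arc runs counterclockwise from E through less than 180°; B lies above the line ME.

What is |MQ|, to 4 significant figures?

23.41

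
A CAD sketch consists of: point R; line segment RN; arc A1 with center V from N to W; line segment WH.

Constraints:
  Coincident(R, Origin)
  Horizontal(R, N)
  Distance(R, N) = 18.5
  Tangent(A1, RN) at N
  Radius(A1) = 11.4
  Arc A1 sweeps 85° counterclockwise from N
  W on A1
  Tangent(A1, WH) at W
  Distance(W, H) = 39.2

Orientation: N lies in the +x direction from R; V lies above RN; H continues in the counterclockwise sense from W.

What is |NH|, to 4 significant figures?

51.62

R is at the origin; R and N share the same y with |RN| = 18.5 and N on the +x side, so N = (18.50, 0.000). The tangent condition forces VN to be normal to RN, so V = N + (0, 11.4) = (18.50, 11.40). On A1, N sits at bearing -90° from V; an 85° counterclockwise sweep puts W at bearing -5°, so W = V + 11.4·(cos -5°, sin -5°) = (29.86, 10.41). The tangent condition forces VW to be normal to WH, so WH runs along (−sin -5°, cos -5°); with |WH| = 39.2, H = (33.27, 49.46). Then |NH| = |H − N| = 51.62.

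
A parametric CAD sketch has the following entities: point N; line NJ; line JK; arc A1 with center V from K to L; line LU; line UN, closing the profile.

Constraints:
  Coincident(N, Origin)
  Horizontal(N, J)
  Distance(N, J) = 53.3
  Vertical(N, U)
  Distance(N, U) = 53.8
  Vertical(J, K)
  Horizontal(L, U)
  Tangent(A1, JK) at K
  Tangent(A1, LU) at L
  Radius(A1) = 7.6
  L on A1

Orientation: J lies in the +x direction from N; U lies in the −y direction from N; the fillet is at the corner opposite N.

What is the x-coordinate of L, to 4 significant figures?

45.70

N is at the origin; N and J share the same y with |NJ| = 53.3 and J on the +x side, so J = (53.30, 0.000). NU is vertical with |NU| = 53.8 and U on the −y side, so U = (0.000, -53.80). The virtual corner opposite N is at (53.30, -53.80). The tangent condition forces VK to be normal to JK and A1 meets LU tangentially, so VL is at right angles to LU, with radius 7.6, so the center V sits 7.6 in from both sides at V = (45.70, -46.20). That places the tangent points at K = (53.30, -46.20) on JK and L = (45.70, -53.80) on LU. So L.x = 45.70.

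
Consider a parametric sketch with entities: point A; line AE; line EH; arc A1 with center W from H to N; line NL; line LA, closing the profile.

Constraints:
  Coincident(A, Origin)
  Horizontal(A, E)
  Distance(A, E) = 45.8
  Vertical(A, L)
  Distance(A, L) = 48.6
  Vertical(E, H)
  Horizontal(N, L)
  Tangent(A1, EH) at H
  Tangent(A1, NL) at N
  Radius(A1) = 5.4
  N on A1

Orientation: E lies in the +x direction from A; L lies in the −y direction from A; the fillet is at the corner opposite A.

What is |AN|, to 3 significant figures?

63.2

A is at the origin; AE is horizontal with |AE| = 45.8 and E on the +x side, so E = (45.8, 0.00). A and L share the same x with |AL| = 48.6 and L on the −y side, so L = (0.00, -48.6). The virtual corner opposite A is at (45.8, -48.6). The tangent condition forces WH to be normal to EH and since A1 is tangent to NL there, WN ⟂ NL, with radius 5.4, so the center W sits 5.4 in from both sides at W = (40.4, -43.2). That places the tangent points at H = (45.8, -43.2) on EH and N = (40.4, -48.6) on NL. Then |AN| = |N − A| = 63.2.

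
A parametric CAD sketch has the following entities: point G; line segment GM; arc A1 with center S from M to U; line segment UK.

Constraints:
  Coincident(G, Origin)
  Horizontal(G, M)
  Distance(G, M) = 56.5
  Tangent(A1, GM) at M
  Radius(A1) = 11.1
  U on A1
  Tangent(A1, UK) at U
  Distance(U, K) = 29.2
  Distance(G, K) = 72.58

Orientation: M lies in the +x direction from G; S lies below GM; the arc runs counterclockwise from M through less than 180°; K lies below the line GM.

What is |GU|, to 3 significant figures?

49.1

Checks: |SU| = 11.10 ✓; ∠(SU, UK) = 90.00° ✓; |UK| = 29.20 ✓; |GK| = 72.58 ✓.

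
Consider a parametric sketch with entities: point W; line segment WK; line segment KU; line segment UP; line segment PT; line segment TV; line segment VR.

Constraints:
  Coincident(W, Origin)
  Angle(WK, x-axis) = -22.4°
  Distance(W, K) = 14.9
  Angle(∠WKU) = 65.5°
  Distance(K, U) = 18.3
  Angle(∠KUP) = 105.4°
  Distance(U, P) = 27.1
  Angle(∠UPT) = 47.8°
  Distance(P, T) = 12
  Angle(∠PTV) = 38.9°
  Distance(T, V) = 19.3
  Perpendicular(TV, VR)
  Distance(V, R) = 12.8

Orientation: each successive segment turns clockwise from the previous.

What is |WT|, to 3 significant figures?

11.2

W is at the origin; WK runs at -22.4° with length 14.9, so K = (13.8, -5.68). ∠WKU = 65.5° gives KU at -137° from the x-axis; with |KU| = 18.3, U = (0.414, -18.2). ∠KUP = 105.4° gives UP at 148° from the x-axis; with |UP| = 27.1, P = (-22.7, -4.02). ∠UPT = 47.8° gives PT at 16.3° from the x-axis; with |PT| = 12.0, T = (-11.2, -0.654). Then |WT| = |T − W| = 11.2.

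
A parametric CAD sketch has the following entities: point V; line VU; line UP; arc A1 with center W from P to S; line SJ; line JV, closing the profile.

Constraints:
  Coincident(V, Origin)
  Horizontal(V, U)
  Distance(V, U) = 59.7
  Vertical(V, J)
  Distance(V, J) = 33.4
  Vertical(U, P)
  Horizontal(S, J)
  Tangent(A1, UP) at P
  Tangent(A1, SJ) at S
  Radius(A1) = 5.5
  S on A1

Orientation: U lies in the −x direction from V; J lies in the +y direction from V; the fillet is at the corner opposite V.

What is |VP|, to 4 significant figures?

65.90

The virtual corner opposite V is at (-59.70, 33.40). Since A1 is tangent to UP there, WP ⟂ UP and the tangent condition forces WS to be normal to SJ, with radius 5.5, so the center W sits 5.5 in from both sides at W = (-54.20, 27.90). That places the tangent points at P = (-59.70, 27.90) on UP and S = (-54.20, 33.40) on SJ. Then |VP| = |P − V| = 65.90.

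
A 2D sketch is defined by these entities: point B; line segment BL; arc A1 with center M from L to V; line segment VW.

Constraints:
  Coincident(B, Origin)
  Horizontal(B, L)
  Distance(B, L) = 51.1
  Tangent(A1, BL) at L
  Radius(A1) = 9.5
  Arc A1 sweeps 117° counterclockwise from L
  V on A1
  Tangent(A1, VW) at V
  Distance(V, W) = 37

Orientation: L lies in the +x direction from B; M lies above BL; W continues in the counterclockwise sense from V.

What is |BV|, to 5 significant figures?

61.145

B is at the origin; B and L share the same y with |BL| = 51.1 and L on the +x side, so L = (51.100, 0.0000). The tangent condition forces ML to be normal to BL, so M = L + (0, 9.5) = (51.100, 9.5000). On A1, L sits at bearing -90° from M; a 117° counterclockwise sweep puts V at bearing 27°, so V = M + 9.5·(cos 27°, sin 27°) = (59.565, 13.813). Then |BV| = |V − B| = 61.145.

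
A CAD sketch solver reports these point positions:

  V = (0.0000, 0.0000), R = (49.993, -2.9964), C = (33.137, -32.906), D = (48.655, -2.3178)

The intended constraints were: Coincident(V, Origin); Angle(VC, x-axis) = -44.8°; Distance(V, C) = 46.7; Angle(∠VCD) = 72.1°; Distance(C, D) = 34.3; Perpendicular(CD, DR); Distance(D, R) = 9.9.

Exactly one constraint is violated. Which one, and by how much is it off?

Distance(D, R) = 9.9 — off by 8.40.

V = (0.00, 0.00) ✓; VC at -44.80° ✓; |VC| = 46.70 ✓; ∠VCD = 72.10° ✓; |CD| = 34.30 ✓; ∠(CD, DR) = 89.99° ✓; |DR| = 1.500 ✗.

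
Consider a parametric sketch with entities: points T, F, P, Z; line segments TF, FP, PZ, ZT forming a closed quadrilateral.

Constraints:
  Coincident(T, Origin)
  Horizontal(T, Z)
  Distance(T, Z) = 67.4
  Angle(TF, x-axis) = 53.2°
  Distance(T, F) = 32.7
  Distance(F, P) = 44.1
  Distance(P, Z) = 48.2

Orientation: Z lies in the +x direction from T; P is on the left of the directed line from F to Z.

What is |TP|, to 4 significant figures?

75.08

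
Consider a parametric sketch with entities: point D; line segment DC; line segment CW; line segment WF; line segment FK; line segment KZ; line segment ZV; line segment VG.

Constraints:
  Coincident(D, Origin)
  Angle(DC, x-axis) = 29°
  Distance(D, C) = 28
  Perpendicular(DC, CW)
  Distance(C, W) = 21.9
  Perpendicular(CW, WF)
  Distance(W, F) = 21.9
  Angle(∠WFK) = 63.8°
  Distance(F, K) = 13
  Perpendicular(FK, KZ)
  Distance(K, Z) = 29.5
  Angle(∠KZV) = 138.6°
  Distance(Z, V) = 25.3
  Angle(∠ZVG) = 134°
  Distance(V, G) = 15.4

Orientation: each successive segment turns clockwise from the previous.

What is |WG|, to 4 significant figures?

41.24

D is at the origin; DC runs at 29.0° with length 28.0, so C = (24.49, 13.57). DC is perpendicular to CW, so CW runs at -61.00°; with |CW| = 21.9, W = (35.11, -5.580). CW ⟂ WF, so WF runs at -151.0°; with |WF| = 21.9, F = (15.95, -16.20). ∠WFK = 63.8° gives FK at 92.80° from the x-axis; with |FK| = 13.0, K = (15.32, -3.212). FK ⟂ KZ, so KZ runs at 2.800°; with |KZ| = 29.5, Z = (44.78, -1.771). ∠KZV = 138.6° gives ZV at -38.60° from the x-axis; with |ZV| = 25.3, V = (64.55, -17.56). ∠ZVG = 134.0° gives VG at -84.60° from the x-axis; with |VG| = 15.4, G = (66.00, -32.89). Then |WG| = |G − W| = 41.24.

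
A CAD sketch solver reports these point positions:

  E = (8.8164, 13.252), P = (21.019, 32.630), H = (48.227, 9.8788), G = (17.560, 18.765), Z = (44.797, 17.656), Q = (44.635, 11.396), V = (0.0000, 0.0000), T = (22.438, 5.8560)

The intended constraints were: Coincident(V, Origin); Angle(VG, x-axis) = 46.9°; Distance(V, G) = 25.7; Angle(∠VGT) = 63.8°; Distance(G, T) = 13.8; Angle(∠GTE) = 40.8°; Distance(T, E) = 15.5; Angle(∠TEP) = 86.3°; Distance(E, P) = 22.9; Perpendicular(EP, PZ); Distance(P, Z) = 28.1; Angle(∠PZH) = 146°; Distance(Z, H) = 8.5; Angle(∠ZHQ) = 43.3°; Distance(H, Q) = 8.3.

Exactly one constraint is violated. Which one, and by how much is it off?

Distance(H, Q) = 8.3 — off by 4.40.

V = (0.00, 0.00) ✓; VG at 46.90° ✓; |VG| = 25.70 ✓; ∠VGT = 63.80° ✓; |GT| = 13.80 ✓; ∠GTE = 40.80° ✓; |TE| = 15.50 ✓; ∠TEP = 86.30° ✓; |EP| = 22.90 ✓; ∠(EP, PZ) = 90.00° ✓; |PZ| = 28.10 ✓; ∠PZH = 146.0° ✓; |ZH| = 8.500 ✓; ∠ZHQ = 43.30° ✓; |HQ| = 3.899 ✗.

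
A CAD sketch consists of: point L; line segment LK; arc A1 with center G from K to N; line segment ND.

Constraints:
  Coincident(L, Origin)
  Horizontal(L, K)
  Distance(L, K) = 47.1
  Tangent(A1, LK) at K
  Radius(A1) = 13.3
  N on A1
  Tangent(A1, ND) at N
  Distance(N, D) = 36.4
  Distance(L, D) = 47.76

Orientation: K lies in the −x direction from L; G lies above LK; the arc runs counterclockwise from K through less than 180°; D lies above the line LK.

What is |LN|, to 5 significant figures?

35.715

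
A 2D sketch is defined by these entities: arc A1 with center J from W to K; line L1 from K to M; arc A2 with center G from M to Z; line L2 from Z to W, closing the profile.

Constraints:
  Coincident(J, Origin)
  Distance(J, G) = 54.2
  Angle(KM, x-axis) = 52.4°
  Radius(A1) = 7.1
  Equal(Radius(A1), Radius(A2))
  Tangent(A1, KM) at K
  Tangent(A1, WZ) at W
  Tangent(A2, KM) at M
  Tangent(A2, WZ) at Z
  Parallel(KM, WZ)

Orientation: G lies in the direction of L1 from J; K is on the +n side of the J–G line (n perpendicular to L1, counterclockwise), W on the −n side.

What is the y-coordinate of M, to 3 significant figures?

47.3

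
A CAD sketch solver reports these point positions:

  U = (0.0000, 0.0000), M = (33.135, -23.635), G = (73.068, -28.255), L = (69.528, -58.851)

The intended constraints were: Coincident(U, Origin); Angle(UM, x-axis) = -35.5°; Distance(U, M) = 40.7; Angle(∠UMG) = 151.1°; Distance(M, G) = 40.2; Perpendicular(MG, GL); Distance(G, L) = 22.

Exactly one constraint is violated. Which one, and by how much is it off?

Distance(G, L) = 22 — off by 8.80.

U = (0.00, 0.00) ✓; UM at -35.50° ✓; |UM| = 40.70 ✓; ∠UMG = 151.1° ✓; |MG| = 40.20 ✓; ∠(MG, GL) = 90.00° ✓; |GL| = 30.80 ✗.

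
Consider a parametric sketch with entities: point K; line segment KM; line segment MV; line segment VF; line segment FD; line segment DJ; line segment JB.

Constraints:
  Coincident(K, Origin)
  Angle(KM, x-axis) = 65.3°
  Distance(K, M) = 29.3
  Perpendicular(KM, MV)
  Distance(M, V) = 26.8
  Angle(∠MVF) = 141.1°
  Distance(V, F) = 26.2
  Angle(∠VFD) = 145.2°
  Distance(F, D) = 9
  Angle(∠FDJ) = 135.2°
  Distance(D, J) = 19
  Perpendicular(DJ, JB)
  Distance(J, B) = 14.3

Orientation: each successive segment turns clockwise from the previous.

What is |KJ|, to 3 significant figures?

42.5

K is at the origin; KM runs at 65.3° with length 29.3, so M = (12.2, 26.6). KM ⟂ MV, so MV runs at -24.7°; with |MV| = 26.8, V = (36.6, 15.4). ∠MVF = 141.1° gives VF at -63.6° from the x-axis; with |VF| = 26.2, F = (48.2, -8.05). ∠VFD = 145.2° gives FD at -98.4° from the x-axis; with |FD| = 9.0, D = (46.9, -17.0). ∠FDJ = 135.2° gives DJ at -143° from the x-axis; with |DJ| = 19.0, J = (31.7, -28.3). Then |KJ| = |J − K| = 42.5.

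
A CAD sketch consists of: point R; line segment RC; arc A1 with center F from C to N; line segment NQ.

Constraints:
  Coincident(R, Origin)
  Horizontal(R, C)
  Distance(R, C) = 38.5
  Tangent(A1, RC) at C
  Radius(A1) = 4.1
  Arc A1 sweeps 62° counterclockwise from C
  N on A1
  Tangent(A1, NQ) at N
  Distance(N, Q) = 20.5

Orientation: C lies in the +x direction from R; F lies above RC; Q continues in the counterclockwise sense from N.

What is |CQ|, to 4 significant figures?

24.22

On A1, C sits at bearing -90° from F; a 62° counterclockwise sweep puts N at bearing -28°, so N = F + 4.1·(cos -28°, sin -28°) = (42.12, 2.175). Since A1 is tangent to NQ there, FN ⟂ NQ, so NQ runs along (−sin -28°, cos -28°); with |NQ| = 20.5, Q = (51.74, 20.28). Then |CQ| = |Q − C| = 24.22.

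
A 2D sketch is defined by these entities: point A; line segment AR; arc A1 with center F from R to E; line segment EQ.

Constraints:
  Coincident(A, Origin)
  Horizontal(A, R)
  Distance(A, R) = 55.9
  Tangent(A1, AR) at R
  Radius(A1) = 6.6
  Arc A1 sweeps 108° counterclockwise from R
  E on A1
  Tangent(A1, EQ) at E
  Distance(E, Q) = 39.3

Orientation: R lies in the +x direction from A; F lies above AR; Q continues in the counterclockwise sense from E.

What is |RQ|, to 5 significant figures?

46.389

A is at the origin; A and R share the same y with |AR| = 55.9 and R on the +x side, so R = (55.900, 0.0000). Since A1 is tangent to AR there, FR ⟂ AR, so F = R + (0, 6.6) = (55.900, 6.6000). On A1, R sits at bearing -90° from F; a 108° counterclockwise sweep puts E at bearing 18°, so E = F + 6.6·(cos 18°, sin 18°) = (62.177, 8.6395). Tangency of A1 to EQ means the radius FE is perpendicular to EQ, so EQ runs along (−sin 18°, cos 18°); with |EQ| = 39.3, Q = (50.033, 46.016). Then |RQ| = |Q − R| = 46.389.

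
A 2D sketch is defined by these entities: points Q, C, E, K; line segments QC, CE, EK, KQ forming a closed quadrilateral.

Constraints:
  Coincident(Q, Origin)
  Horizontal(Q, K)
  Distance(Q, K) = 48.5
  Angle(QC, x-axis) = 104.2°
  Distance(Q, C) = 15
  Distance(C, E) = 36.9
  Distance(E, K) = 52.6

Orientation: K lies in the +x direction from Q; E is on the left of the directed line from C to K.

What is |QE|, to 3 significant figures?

47.6

Q is at the origin; Q and K share the same y with |QK| = 48.5 and K in +x, so K = (48.5, 0). QC runs at 104.2° with |QC| = 15.0, so C = (-3.68, 14.5). E is determined by |CE| = 36.9 and |EK| = 52.6 together: it lies at the intersection of circle(C, 36.9) and circle(K, 52.6). With |CK| = 54.2, the foot of the radical line on CK is 14.1 from C and the perpendicular offset is √(36.9² − 14.1²) = 34.1. Taking the left-of-CK solution: E = (19.1, 43.6).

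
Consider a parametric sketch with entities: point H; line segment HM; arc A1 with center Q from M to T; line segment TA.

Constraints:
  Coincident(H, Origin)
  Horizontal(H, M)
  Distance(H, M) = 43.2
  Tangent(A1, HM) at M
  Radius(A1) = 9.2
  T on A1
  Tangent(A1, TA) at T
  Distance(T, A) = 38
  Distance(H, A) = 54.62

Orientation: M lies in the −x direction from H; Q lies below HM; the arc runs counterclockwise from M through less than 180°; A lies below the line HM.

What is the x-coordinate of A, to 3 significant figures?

-29.6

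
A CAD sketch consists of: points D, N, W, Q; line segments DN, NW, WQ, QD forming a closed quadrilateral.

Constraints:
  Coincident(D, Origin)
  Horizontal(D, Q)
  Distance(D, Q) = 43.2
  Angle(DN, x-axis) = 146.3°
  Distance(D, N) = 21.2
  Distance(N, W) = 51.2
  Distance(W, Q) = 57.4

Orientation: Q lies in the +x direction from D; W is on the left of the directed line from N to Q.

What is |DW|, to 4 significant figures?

52.91

D is at the origin; D and Q share the same y with |DQ| = 43.2 and Q in +x, so Q = (43.2, 0). DN runs at 146.3° with |DN| = 21.2, so N = (-17.64, 11.76). W is determined by |NW| = 51.2 and |WQ| = 57.4 together: it lies at the intersection of circle(N, 51.2) and circle(Q, 57.4). With |NQ| = 61.96, the foot of the radical line on NQ is 25.55 from N and the perpendicular offset is √(51.2² − 25.55²) = 44.37. Taking the left-of-NQ solution: W = (15.87, 50.48).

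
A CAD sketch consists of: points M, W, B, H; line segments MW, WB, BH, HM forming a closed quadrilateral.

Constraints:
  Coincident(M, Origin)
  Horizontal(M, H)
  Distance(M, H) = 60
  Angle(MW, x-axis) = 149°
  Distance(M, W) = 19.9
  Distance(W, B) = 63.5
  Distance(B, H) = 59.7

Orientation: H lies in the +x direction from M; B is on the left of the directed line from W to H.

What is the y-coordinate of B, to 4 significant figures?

52.04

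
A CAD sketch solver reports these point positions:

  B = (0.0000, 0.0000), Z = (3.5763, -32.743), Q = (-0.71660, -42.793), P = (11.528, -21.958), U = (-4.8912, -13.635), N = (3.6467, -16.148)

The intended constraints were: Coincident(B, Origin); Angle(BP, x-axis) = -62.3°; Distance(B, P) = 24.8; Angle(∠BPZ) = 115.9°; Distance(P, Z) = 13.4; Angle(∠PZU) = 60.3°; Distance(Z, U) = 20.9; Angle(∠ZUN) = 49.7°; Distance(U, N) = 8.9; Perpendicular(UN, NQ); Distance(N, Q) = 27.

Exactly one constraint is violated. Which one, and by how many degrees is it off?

Perpendicular(UN, NQ) — off by 7.10°.

B = (0.00, 0.00) ✓; BP at -62.30° ✓; |BP| = 24.80 ✓; ∠BPZ = 115.9° ✓; |PZ| = 13.40 ✓; ∠PZU = 60.30° ✓; |ZU| = 20.90 ✓; ∠ZUN = 49.70° ✓; |UN| = 8.900 ✓; ∠(UN, NQ) = 82.90° ✗; |NQ| = 27.00 ✓.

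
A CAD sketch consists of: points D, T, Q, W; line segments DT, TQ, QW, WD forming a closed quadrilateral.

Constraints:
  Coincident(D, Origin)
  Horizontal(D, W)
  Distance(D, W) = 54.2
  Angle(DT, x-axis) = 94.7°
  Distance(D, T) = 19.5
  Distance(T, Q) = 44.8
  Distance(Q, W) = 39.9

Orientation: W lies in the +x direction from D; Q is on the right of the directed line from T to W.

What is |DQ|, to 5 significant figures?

28.049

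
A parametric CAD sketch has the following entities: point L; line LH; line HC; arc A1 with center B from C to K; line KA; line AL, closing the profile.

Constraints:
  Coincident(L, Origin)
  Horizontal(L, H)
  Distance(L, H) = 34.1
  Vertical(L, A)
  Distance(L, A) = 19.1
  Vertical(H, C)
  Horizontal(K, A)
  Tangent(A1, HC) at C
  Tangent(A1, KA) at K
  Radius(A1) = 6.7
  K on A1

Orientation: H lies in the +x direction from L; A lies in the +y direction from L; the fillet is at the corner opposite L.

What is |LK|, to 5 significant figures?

33.400

L is at the origin; L and H share the same y with |LH| = 34.1 and H on the +x side, so H = (34.100, 0.0000). LA is vertical with |LA| = 19.1 and A on the +y side, so A = (0.0000, 19.100). The virtual corner opposite L is at (34.100, 19.100). The tangent condition forces BC to be normal to HC and since A1 is tangent to KA there, BK ⟂ KA, with radius 6.7, so the center B sits 6.7 in from both sides at B = (27.400, 12.400). That places the tangent points at C = (34.100, 12.400) on HC and K = (27.400, 19.100) on KA. Then |LK| = |K − L| = 33.400.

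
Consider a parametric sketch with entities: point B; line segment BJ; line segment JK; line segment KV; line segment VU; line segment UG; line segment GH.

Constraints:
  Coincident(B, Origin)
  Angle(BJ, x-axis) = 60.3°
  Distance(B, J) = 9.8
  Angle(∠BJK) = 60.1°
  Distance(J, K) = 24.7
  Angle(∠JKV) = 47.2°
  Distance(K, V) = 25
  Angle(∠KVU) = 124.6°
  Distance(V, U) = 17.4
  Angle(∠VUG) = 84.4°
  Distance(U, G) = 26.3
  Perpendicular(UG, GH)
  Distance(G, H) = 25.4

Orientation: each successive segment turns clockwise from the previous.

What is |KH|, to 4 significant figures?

4.877

∠VUG = 84.4° gives UG at 16.60° from the x-axis; with |UG| = 26.3, G = (11.57, 16.20). UG ⟂ GH, so GH runs at -73.40°; with |GH| = 25.4, H = (18.82, -8.141). Then |KH| = |H − K| = 4.877.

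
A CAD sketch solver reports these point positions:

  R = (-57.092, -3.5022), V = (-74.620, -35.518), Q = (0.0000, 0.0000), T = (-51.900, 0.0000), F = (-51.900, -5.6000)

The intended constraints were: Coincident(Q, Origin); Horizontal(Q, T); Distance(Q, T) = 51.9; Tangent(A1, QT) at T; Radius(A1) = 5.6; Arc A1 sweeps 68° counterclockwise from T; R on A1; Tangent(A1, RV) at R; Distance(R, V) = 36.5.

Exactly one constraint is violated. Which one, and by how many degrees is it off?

Tangent(A1, RV) at R — off by 6.70°.

Q = (0.00, 0.00) ✓; Q.y = 0.00, T.y = 0.00 ✓; |QT| = 51.90 ✓; ∠(FT, TQ) = 90.00° ✓; |FT| = 5.600 ✓; bearing(F→R) − bearing(F→T) = 68.00° ✓; |FR| = 5.600 ✓; ∠(FR, RV) = 96.70° ✗; |RV| = 36.50 ✓.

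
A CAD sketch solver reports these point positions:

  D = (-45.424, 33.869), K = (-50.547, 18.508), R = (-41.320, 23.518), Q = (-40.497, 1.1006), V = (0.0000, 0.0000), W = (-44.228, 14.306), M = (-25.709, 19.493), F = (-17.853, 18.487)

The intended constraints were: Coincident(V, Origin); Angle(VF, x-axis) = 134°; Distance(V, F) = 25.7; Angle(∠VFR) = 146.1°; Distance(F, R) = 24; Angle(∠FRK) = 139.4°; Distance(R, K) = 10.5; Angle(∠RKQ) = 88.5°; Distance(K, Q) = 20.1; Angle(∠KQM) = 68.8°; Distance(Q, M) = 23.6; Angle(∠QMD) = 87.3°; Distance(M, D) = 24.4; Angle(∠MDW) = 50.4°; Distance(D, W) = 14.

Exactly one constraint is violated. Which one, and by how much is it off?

Distance(D, W) = 14 — off by 5.60.

V = (0.00, 0.00) ✓; VF at 134.0° ✓; |VF| = 25.70 ✓; ∠VFR = 146.1° ✓; |FR| = 24.00 ✓; ∠FRK = 139.4° ✓; |RK| = 10.50 ✓; ∠RKQ = 88.50° ✓; |KQ| = 20.10 ✓; ∠KQM = 68.80° ✓; |QM| = 23.60 ✓; ∠QMD = 87.30° ✓; |MD| = 24.40 ✓; ∠MDW = 50.40° ✓; |DW| = 19.60 ✗.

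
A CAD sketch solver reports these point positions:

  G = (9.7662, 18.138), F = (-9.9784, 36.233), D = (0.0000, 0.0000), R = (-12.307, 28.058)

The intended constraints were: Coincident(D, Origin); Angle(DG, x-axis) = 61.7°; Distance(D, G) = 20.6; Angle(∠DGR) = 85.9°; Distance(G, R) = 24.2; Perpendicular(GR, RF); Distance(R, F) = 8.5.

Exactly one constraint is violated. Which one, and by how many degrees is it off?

Perpendicular(GR, RF) — off by 8.30°.

D = (0.00, 0.00) ✓; DG at 61.70° ✓; |DG| = 20.60 ✓; ∠DGR = 85.90° ✓; |GR| = 24.20 ✓; ∠(GR, RF) = 81.70° ✗; |RF| = 8.500 ✓.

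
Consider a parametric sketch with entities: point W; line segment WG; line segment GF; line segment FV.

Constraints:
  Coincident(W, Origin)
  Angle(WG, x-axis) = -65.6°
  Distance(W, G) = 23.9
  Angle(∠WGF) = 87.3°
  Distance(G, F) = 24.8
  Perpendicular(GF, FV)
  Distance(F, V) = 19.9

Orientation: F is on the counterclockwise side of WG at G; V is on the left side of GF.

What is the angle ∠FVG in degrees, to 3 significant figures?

51.3°

∠WGF = 87.3°, so GF runs at -65.6° + (180° − 87.3°) = 27.1° from the x-axis; with |GF| = 24.8, F = G + 24.8·(cos 27.1°, sin 27.1°) = (32.0, -10.5). The perpendicularity gives FV at right angles to GF; with |FV| = 19.9 on the left of GF, V = F + 19.9·(-0.456, 0.890) = (22.9, 7.25). Then cos ∠FVG = VF·VG / (|VF||VG|), giving 51.3°.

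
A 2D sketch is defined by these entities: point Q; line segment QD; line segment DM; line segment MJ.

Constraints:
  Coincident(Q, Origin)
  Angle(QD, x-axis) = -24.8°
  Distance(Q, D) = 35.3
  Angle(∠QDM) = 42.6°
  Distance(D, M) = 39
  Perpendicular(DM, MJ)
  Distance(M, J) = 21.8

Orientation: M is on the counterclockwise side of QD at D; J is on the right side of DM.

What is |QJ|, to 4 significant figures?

47.51

Q is at the origin; QD runs at -24.8° with length 35.3, so D = 35.3·(cos -24.8°, sin -24.8°) = (32.04, -14.81). ∠QDM = 42.6°, so DM runs at -24.8° + (180° − 42.6°) = 112.6° from the x-axis; with |DM| = 39.0, M = D + 39.0·(cos 112.6°, sin 112.6°) = (17.06, 21.20). DM ⟂ MJ; with |MJ| = 21.8 on the right of DM, J = M + 21.8·(0.9232, 0.3843) = (37.18, 29.58). Then |QJ| = |J − Q| = 47.51.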